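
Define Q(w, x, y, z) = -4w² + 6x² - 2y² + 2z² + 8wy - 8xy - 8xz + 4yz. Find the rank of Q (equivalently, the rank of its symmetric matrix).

The symmetric matrix is A = [[-4, 0, 4, 0], [0, 6, -4, -4], [4, -4, -2, 2], [0, -4, 2, 2]].
Symmetric row and column elimination reduces A to a congruent diagonal form with pivots -4, 6, -2/3, 0.
Counting signs: 1 positive, 2 negative, 1 zero.
The rank is the number of nonzero pivots: 3.

3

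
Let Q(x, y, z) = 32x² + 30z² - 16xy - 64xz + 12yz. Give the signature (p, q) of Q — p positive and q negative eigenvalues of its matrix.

Write A = [[32, -8, -32], [-8, 0, 6], [-32, 6, 30]].
Symmetric row and column elimination reduces A to a congruent diagonal form with pivots 32, -2, 0.
So there are 1 positive, 1 negative, 1 zero pivots.

(1, 1)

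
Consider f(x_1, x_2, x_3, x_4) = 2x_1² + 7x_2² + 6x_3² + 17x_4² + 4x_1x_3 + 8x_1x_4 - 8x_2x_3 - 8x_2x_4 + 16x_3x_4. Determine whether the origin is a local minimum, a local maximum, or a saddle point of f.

The Hessian at the origin is H = [[4, 0, 4, 8], [0, 14, -8, -8], [4, -8, 12, 16], [8, -8, 16, 34]].
Symmetric row and column elimination reduces H to a congruent diagonal form with pivots 4, 14, 24/7, 10.
Counting signs: 4 positive.
H is positive definite, so the origin is a strict local minimum.

local minimum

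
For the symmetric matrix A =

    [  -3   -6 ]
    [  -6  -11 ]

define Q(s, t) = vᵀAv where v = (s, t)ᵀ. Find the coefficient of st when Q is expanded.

The coefficient of st is A[1,2] + A[2,1] = 2·(-6) = -12.

-12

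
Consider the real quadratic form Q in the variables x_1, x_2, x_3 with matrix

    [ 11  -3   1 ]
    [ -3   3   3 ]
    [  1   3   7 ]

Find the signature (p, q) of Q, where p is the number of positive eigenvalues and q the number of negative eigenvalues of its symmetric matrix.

(3, 0)

Applying the same elementary operations to the rows and columns of A produces a congruent diagonal matrix with entries 11, 24/11, 2.
That gives 3 positive pivots.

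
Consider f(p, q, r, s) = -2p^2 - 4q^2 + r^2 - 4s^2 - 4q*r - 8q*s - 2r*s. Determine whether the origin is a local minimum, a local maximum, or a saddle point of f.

saddle point

The Hessian at the origin is H = [[-4, 0, 0, 0], [0, -8, -4, -8], [0, -4, 2, -2], [0, -8, -2, -8]].
Row-reducing H symmetrically gives the diagonal entries -4, -8, 4, -1.
So there are 1 positive, 3 negative pivots.
H is indefinite, so the origin is a saddle point.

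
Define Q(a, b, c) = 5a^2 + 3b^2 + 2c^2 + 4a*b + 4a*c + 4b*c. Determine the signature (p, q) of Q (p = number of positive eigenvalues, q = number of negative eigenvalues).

(3, 0)

The symmetric matrix is A = [[5, 2, 2], [2, 3, 2], [2, 2, 2]].
Congruent diagonalization of A (simultaneous row and column reduction) yields pivots 5, 11/5, 6/11.
So there are 3 positive pivots.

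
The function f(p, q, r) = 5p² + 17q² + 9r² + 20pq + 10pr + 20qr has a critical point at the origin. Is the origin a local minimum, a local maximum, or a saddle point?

The Hessian at the origin is H = [[10, 20, 10], [20, 34, 20], [10, 20, 18]].
Applying the same elementary operations to the rows and columns of H produces a congruent diagonal matrix with entries 10, -6, 8.
So there are 2 positive, 1 negative pivots.
H is indefinite, so the origin is a saddle point.

saddle point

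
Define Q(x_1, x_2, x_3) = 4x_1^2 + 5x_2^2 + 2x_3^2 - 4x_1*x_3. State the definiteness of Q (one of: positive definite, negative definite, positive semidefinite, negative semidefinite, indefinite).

positive definite

The symmetric matrix of Q is A = [[4, 0, -2], [0, 5, 0], [-2, 0, 2]].
Leading principal minors: Δ_1 = 4, Δ_2 = 20, Δ_3 = 20.
All leading principal minors are positive, so by Sylvester's criterion Q is positive definite.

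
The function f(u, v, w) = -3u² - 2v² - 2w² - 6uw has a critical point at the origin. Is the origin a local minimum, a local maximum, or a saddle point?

The Hessian at the origin is H = [[-6, 0, -6], [0, -4, 0], [-6, 0, -4]].
An LDLᵀ factorisation of H has diagonal entries -6, -4, 2.
Counting signs: 1 positive, 2 negative.
H is indefinite, so the origin is a saddle point.

saddle point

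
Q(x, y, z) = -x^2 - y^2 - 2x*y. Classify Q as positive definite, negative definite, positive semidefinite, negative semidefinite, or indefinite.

The symmetric matrix is A = [[-1, -1, 0], [-1, -1, 0], [0, 0, 0]].
Congruent diagonalization of A (simultaneous row and column reduction) yields pivots -1, 0, 0.
Counting signs: 1 negative, 2 zero.
Hence Q is negative semidefinite.

negative semidefinite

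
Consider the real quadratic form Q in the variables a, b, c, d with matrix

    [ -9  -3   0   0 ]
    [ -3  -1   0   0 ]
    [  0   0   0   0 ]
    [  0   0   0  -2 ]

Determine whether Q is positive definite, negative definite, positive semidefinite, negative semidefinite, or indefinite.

negative semidefinite

Row-reducing A symmetrically gives the diagonal entries -9, 0, 0, -2.
So there are 2 negative, 2 zero pivots.
Hence Q is negative semidefinite.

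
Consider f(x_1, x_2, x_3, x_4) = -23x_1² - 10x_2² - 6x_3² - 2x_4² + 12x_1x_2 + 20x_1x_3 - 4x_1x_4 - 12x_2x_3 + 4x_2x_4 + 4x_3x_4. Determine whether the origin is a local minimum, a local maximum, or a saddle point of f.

The Hessian at the origin is H = [[-46, 12, 20, -4], [12, -20, -12, 4], [20, -12, -12, 4], [-4, 4, 4, -4]].
An LDLᵀ factorisation of H has diagonal entries -46, -388/23, -56/97, -8/7.
That gives 4 negative pivots.
H is negative definite, so the origin is a strict local maximum.

local maximum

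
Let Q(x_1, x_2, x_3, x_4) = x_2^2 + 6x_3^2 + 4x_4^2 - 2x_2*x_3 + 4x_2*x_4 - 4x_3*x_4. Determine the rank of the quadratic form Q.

Write A = [[0, 0, 0, 0], [0, 1, -1, 2], [0, -1, 6, -2], [0, 2, -2, 4]].
Symmetric row and column elimination reduces A to a congruent diagonal form with pivots 0, 1, 5, 0.
Counting signs: 2 positive, 2 zero.
The rank is the number of nonzero pivots: 2.

2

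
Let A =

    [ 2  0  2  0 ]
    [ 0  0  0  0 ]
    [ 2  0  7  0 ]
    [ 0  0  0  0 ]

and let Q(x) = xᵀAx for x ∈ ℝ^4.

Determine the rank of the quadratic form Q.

2

Row-reducing A symmetrically gives the diagonal entries 2, 0, 5, 0.
That gives 2 positive, 2 zero pivots.
The rank is the number of nonzero pivots: 2.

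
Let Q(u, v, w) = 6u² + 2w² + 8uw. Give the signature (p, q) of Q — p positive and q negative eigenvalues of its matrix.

The symmetric matrix is A = [[6, 0, 4], [0, 0, 0], [4, 0, 2]].
Applying the same elementary operations to the rows and columns of A produces a congruent diagonal matrix with entries 6, 0, -2/3.
That gives 1 positive, 1 negative, 1 zero pivots.

(1, 1)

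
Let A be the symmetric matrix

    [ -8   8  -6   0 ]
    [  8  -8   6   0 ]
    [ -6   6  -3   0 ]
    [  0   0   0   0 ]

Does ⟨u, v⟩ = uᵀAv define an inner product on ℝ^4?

no

Row-reducing A symmetrically gives the diagonal entries -8, 0, 3/2, 0.
That gives 1 positive, 1 negative, 2 zero pivots.
Hence Q is indefinite.
⟨·,·⟩ is an inner product exactly when A is positive definite.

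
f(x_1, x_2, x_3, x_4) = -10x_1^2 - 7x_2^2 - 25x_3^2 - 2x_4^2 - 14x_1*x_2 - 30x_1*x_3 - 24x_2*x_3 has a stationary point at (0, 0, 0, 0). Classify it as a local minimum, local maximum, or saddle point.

local maximum

The Hessian at the origin is H = [[-20, -14, -30, 0], [-14, -14, -24, 0], [-30, -24, -50, 0], [0, 0, 0, -4]].
An LDLᵀ factorisation of H has diagonal entries -20, -21/5, -20/7, -4.
That gives 4 negative pivots.
H is negative definite, so the origin is a strict local maximum.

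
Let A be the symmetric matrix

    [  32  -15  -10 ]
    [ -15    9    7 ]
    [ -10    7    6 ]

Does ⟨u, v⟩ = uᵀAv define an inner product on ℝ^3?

Congruent diagonalization of A (simultaneous row and column reduction) yields pivots 32, 63/32, 10/63.
So there are 3 positive pivots.
Hence Q is positive definite.
⟨·,·⟩ is an inner product exactly when A is positive definite.

yes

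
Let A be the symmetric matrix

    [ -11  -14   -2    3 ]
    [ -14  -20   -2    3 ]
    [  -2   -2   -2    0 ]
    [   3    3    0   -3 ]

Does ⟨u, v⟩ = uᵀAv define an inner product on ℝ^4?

Leading principal minors: Δ_1 = -11, Δ_2 = 24, Δ_3 = -36, Δ_4 = 54.
The signs alternate starting with Δ_1 < 0, so by Sylvester's criterion Q is negative definite.
⟨·,·⟩ is an inner product exactly when A is positive definite.

no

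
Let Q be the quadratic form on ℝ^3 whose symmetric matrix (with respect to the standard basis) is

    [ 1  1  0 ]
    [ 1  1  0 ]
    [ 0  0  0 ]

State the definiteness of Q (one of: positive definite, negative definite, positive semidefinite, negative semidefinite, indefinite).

positive semidefinite

Congruent diagonalization of A (simultaneous row and column reduction) yields pivots 1, 0, 0.
So there are 1 positive, 2 zero pivots.
Hence Q is positive semidefinite.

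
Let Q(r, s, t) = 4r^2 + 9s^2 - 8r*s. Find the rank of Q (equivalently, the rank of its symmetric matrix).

2

Write A = [[4, -4, 0], [-4, 9, 0], [0, 0, 0]].
Row-reducing A symmetrically gives the diagonal entries 4, 5, 0.
That gives 2 positive, 1 zero pivots.
The rank is the number of nonzero pivots: 2.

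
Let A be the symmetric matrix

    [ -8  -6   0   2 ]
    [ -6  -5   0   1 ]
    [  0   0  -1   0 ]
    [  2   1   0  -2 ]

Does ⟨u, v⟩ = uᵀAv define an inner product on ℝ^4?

no

Congruent diagonalization of A (simultaneous row and column reduction) yields pivots -8, -1/2, -1, -1.
So there are 4 negative pivots.
Hence Q is negative definite.
⟨·,·⟩ is an inner product exactly when A is positive definite.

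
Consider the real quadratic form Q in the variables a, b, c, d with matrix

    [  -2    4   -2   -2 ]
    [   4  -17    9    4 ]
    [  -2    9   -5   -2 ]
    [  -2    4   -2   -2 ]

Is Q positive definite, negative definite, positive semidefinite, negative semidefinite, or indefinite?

negative semidefinite

Congruent diagonalization of A (simultaneous row and column reduction) yields pivots -2, -9, -2/9, 0.
So there are 3 negative, 1 zero pivots.
Hence Q is negative semidefinite.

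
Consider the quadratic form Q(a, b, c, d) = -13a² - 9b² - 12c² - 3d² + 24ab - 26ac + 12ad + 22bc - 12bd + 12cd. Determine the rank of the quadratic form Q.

4

The symmetric matrix is A = [[-13, 12, -13, 6], [12, -9, 11, -6], [-13, 11, -12, 6], [6, -6, 6, -3]].
An LDLᵀ factorisation of A has diagonal entries -13, 27/13, 14/27, -3/7.
So there are 2 positive, 2 negative pivots.
The rank is the number of nonzero pivots: 4.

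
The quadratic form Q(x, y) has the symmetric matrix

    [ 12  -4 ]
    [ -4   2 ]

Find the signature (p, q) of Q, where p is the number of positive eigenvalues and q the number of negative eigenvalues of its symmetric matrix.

Applying the same elementary operations to the rows and columns of A produces a congruent diagonal matrix with entries 12, 2/3.
Counting signs: 2 positive.

(2, 0)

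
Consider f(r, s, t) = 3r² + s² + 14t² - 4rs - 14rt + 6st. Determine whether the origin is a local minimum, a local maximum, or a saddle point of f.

saddle point

The Hessian at the origin is H = [[6, -4, -14], [-4, 2, 6], [-14, 6, 28]].
Row-reducing H symmetrically gives the diagonal entries 6, -2/3, 12.
So there are 2 positive, 1 negative pivots.
H is indefinite, so the origin is a saddle point.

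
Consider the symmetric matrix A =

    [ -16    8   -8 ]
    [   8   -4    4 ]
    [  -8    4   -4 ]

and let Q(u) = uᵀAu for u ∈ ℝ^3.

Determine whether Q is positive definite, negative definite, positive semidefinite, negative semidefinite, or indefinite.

negative semidefinite

Applying the same elementary operations to the rows and columns of A produces a congruent diagonal matrix with entries -16, 0, 0.
Counting signs: 1 negative, 2 zero.
Hence Q is negative semidefinite.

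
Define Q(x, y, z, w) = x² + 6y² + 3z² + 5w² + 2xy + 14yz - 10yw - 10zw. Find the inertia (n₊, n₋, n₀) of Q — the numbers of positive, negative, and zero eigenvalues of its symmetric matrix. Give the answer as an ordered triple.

(3, 1, 0)

The symmetric matrix is A = [[1, 1, 0, 0], [1, 6, 7, -5], [0, 7, 3, -5], [0, -5, -5, 5]].
Congruent diagonalization of A (simultaneous row and column reduction) yields pivots 1, 5, -34/5, 10/17.
Counting signs: 3 positive, 1 negative.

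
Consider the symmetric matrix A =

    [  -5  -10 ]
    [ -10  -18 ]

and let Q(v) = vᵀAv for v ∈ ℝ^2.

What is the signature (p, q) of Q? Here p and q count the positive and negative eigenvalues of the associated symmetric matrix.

(1, 1)

Symmetric row and column elimination reduces A to a congruent diagonal form with pivots -5, 2.
That gives 1 positive, 1 negative pivots.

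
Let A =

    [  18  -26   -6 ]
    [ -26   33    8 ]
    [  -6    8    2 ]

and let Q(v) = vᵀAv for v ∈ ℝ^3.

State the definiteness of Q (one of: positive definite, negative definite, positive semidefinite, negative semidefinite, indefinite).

indefinite

Row-reducing A symmetrically gives the diagonal entries 18, -41/9, 4/41.
That gives 2 positive, 1 negative pivots.
Hence Q is indefinite.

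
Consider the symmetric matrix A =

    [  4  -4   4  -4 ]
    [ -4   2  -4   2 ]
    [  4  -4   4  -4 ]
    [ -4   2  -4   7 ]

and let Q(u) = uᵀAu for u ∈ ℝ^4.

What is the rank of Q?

Row-reducing A symmetrically gives the diagonal entries 4, -2, 0, 5.
So there are 2 positive, 1 negative, 1 zero pivots.
The rank is the number of nonzero pivots: 3.

3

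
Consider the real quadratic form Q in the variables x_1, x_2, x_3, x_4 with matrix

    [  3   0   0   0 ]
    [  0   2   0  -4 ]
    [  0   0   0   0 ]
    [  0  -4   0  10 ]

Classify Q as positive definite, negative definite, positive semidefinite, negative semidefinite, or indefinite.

Symmetric row and column elimination reduces A to a congruent diagonal form with pivots 3, 2, 0, 2.
Counting signs: 3 positive, 1 zero.
Hence Q is positive semidefinite.

positive semidefinite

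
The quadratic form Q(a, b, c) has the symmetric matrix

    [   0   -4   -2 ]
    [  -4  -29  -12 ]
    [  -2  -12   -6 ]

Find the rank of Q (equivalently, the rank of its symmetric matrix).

3

Row reduction of A gives 3 nonzero rows, so rank A = 3.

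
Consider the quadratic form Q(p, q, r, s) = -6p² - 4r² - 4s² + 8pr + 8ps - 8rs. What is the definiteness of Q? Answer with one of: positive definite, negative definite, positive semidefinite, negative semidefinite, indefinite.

Write A = [[-6, 0, 4, 4], [0, 0, 0, 0], [4, 0, -4, -4], [4, 0, -4, -4]].
Congruent diagonalization of A (simultaneous row and column reduction) yields pivots -6, 0, -4/3, 0.
Counting signs: 2 negative, 2 zero.
Hence Q is negative semidefinite.

negative semidefinite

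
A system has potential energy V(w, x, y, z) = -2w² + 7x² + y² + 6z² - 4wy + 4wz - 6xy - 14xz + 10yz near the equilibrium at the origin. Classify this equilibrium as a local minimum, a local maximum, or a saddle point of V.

The Hessian at the origin is H = [[-4, 0, -4, 4], [0, 14, -6, -14], [-4, -6, 2, 10], [4, -14, 10, 12]].
Symmetric row and column elimination reduces H to a congruent diagonal form with pivots -4, 14, 24/7, 2.
So there are 3 positive, 1 negative pivots.
H is indefinite, so the origin is a saddle point.

saddle point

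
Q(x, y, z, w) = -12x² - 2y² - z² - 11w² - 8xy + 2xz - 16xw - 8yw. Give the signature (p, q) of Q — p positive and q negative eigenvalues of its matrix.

The associated matrix is A = [[-12, -4, 1, -8], [-4, -2, 0, -4], [1, 0, -1, 0], [-8, -4, 0, -11]].
Congruent diagonalization of A (simultaneous row and column reduction) yields pivots -12, -2/3, -3/4, -3.
Counting signs: 4 negative.

(0, 4)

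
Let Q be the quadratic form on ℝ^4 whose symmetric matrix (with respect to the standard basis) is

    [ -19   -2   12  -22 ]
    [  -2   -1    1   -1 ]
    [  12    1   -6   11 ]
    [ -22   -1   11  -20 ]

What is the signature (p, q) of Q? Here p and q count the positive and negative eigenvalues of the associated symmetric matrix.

Applying the same elementary operations to the rows and columns of A produces a congruent diagonal matrix with entries -19, -15/19, 5/3, 1.
That gives 2 positive, 2 negative pivots.

(2, 2)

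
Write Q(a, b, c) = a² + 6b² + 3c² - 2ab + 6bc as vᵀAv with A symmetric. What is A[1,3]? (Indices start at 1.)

The coefficient of a·c in Q is 0. For a symmetric A this equals A[1,3] + A[3,1] = 2·A[1,3].
So A[1,3] = 0/2 = 0.

0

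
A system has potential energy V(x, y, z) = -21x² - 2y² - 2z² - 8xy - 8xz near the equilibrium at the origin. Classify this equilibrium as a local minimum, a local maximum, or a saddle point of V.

local maximum

The Hessian at the origin is H = [[-42, -8, -8], [-8, -4, 0], [-8, 0, -4]].
Symmetric row and column elimination reduces H to a congruent diagonal form with pivots -42, -52/21, -20/13.
So there are 3 negative pivots.
H is negative definite, so the origin is a strict local maximum.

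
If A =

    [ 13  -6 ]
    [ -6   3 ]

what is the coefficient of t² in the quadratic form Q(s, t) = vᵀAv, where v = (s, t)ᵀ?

3

The coefficient of t² is the diagonal entry A[2,2] = 3.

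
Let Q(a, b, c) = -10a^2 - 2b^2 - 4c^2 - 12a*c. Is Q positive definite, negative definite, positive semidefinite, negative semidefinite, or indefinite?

The symmetric matrix of Q is A = [[-10, 0, -6], [0, -2, 0], [-6, 0, -4]].
Leading principal minors: Δ_1 = -10, Δ_2 = 20, Δ_3 = -8.
The signs alternate starting with Δ_1 < 0, so by Sylvester's criterion Q is negative definite.

negative definite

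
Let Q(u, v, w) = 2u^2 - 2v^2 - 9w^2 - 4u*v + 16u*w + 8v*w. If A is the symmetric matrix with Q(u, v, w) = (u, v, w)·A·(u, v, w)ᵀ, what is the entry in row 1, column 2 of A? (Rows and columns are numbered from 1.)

The coefficient of u·v in Q is -4. For a symmetric A this equals A[1,2] + A[2,1] = 2·A[1,2].
So A[1,2] = -4/2 = -2.

-2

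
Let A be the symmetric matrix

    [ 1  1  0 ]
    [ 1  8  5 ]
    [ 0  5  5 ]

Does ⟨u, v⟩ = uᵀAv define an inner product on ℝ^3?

Row-reducing A symmetrically gives the diagonal entries 1, 7, 10/7.
That gives 3 positive pivots.
Hence Q is positive definite.
⟨·,·⟩ is an inner product exactly when A is positive definite.

yes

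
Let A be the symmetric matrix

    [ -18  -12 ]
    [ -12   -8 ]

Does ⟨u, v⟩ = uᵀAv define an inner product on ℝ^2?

no

Symmetric row and column elimination reduces A to a congruent diagonal form with pivots -18, 0.
Counting signs: 1 negative, 1 zero.
Hence Q is negative semidefinite.
⟨·,·⟩ is an inner product exactly when A is positive definite.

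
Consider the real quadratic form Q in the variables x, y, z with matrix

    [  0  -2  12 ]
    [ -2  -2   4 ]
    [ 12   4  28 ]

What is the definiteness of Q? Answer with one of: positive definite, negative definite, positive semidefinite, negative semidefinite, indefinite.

A is congruent to a diagonal matrix with 2 positive, 1 negative and 0 zero entries, so Q is indefinite.

indefinite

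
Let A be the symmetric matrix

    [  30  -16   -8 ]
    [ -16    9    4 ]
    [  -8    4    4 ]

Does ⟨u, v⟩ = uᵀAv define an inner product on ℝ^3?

yes

Leading principal minors: Δ_1 = 30, Δ_2 = 14, Δ_3 = 24.
All leading principal minors are positive, so by Sylvester's criterion Q is positive definite.
⟨·,·⟩ is an inner product exactly when A is positive definite.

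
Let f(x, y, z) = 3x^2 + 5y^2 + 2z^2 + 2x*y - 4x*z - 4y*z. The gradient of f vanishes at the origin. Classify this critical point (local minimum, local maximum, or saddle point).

The Hessian at the origin is H = [[6, 2, -4], [2, 10, -4], [-4, -4, 4]].
An LDLᵀ factorisation of H has diagonal entries 6, 28/3, 4/7.
Counting signs: 3 positive.
H is positive definite, so the origin is a strict local minimum.

local minimum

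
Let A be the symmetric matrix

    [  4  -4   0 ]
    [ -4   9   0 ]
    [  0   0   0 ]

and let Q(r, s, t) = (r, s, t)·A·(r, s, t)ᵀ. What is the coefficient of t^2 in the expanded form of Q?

The coefficient of t^2 is the diagonal entry A[3,3] = 0.

0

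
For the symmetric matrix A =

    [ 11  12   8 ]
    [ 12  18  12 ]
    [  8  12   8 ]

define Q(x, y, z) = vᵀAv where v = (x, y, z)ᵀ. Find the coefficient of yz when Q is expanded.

24

The coefficient of yz is A[2,3] + A[3,2] = 2·12 = 24.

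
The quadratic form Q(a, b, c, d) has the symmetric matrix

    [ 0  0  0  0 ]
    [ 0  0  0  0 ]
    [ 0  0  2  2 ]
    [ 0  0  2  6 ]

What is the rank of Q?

Applying the same elementary operations to the rows and columns of A produces a congruent diagonal matrix with entries 0, 0, 2, 4.
So there are 2 positive, 2 zero pivots.
The rank is the number of nonzero pivots: 2.

2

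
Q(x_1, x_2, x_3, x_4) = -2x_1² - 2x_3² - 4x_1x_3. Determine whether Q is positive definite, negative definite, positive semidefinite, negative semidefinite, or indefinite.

negative semidefinite

The symmetric matrix is A = [[-2, 0, -2, 0], [0, 0, 0, 0], [-2, 0, -2, 0], [0, 0, 0, 0]].
Applying the same elementary operations to the rows and columns of A produces a congruent diagonal matrix with entries -2, 0, 0, 0.
Counting signs: 1 negative, 3 zero.
Hence Q is negative semidefinite.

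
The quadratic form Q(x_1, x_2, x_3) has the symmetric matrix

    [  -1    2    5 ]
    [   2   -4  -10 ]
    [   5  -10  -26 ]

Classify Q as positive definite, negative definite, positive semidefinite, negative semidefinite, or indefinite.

Symmetric row and column elimination reduces A to a congruent diagonal form with pivots -1, 0, -1.
That gives 2 negative, 1 zero pivots.
Hence Q is negative semidefinite.

negative semidefinite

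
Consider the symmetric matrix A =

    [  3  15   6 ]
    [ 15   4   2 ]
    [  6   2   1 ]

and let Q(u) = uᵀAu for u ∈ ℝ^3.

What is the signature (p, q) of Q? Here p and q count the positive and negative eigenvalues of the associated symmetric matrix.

(2, 1)

Congruent diagonalization of A (simultaneous row and column reduction) yields pivots 3, -71, 3/71.
That gives 2 positive, 1 negative pivots.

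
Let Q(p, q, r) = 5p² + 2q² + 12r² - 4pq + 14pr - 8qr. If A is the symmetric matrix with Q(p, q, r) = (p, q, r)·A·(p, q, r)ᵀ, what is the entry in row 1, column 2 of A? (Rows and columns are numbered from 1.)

The coefficient of p·q in Q is -4. For a symmetric A this equals A[1,2] + A[2,1] = 2·A[1,2].
So A[1,2] = -4/2 = -2.

-2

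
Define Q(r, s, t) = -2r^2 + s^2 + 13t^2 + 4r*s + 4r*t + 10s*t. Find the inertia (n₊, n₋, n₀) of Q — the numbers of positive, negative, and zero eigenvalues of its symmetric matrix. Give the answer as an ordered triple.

(1, 2, 0)

Write A = [[-2, 2, 2], [2, 1, 5], [2, 5, 13]].
Symmetric row and column elimination reduces A to a congruent diagonal form with pivots -2, 3, -4/3.
That gives 1 positive, 2 negative pivots.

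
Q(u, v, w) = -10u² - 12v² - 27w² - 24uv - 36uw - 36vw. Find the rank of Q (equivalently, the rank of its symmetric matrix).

2

Write A = [[-10, -12, -18], [-12, -12, -18], [-18, -18, -27]].
Congruent diagonalization of A (simultaneous row and column reduction) yields pivots -10, 12/5, 0.
So there are 1 positive, 1 negative, 1 zero pivots.
The rank is the number of nonzero pivots: 2.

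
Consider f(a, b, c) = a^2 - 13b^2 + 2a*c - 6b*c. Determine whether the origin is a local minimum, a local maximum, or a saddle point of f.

The Hessian at the origin is H = [[2, 0, 2], [0, -26, -6], [2, -6, 0]].
An LDLᵀ factorisation of H has diagonal entries 2, -26, -8/13.
Counting signs: 1 positive, 2 negative.
H is indefinite, so the origin is a saddle point.

saddle point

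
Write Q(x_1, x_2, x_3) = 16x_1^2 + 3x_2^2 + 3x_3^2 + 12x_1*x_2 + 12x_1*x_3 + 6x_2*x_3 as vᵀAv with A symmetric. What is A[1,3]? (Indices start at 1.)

The coefficient of x_1·x_3 in Q is 12. For a symmetric A this equals A[1,3] + A[3,1] = 2·A[1,3].
So A[1,3] = 12/2 = 6.

6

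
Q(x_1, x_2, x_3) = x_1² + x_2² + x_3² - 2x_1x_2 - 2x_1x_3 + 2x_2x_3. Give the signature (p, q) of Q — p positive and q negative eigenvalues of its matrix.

The associated matrix is A = [[1, -1, -1], [-1, 1, 1], [-1, 1, 1]].
Applying the same elementary operations to the rows and columns of A produces a congruent diagonal matrix with entries 1, 0, 0.
So there are 1 positive, 2 zero pivots.

(1, 0)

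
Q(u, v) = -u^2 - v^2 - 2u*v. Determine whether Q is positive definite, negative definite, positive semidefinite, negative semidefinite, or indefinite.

negative semidefinite

The symmetric matrix of Q is [[-1, -1], [-1, -1]].
For the 2×2 matrix [[-1, -1], [-1, -1]]: det = -1·-1 − (-1)² = 0, trace = -2.
det = 0 so one eigenvalue is zero; the form is semidefinite with the sign of the trace.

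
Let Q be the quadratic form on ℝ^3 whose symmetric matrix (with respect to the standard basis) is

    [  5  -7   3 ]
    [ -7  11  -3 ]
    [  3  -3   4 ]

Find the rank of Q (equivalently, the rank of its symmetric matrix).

3

An LDLᵀ factorisation of A has diagonal entries 5, 6/5, 1.
So there are 3 positive pivots.
The rank is the number of nonzero pivots: 3.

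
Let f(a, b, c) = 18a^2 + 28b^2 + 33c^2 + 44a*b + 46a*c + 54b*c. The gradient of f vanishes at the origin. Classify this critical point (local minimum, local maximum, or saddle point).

local minimum

The Hessian at the origin is H = [[36, 44, 46], [44, 56, 54], [46, 54, 66]].
Congruent diagonalization of H (simultaneous row and column reduction) yields pivots 36, 20/9, 5.
That gives 3 positive pivots.
H is positive definite, so the origin is a strict local minimum.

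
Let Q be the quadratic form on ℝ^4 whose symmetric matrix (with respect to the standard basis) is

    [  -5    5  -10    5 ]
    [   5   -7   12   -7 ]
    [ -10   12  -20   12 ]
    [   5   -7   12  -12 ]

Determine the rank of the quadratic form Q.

Congruent diagonalization of A (simultaneous row and column reduction) yields pivots -5, -2, 2, -5.
Counting signs: 1 positive, 3 negative.
The rank is the number of nonzero pivots: 4.

4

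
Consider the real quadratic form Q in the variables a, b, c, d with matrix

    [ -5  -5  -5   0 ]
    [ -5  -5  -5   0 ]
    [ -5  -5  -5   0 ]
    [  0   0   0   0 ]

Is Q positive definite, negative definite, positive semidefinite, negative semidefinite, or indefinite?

Congruent diagonalization of A (simultaneous row and column reduction) yields pivots -5, 0, 0, 0.
So there are 1 negative, 3 zero pivots.
Hence Q is negative semidefinite.

negative semidefinite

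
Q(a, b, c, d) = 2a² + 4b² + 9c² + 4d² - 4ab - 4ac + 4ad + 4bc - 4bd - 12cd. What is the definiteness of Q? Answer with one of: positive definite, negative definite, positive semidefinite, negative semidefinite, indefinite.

The symmetric matrix is A = [[2, -2, -2, 2], [-2, 4, 2, -2], [-2, 2, 9, -6], [2, -2, -6, 4]].
Symmetric row and column elimination reduces A to a congruent diagonal form with pivots 2, 2, 7, -2/7.
That gives 3 positive, 1 negative pivots.
Hence Q is indefinite.

indefinite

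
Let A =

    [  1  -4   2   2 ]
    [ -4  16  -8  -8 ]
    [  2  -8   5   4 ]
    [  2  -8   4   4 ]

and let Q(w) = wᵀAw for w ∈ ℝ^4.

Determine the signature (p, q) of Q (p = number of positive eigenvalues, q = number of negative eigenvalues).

Applying the same elementary operations to the rows and columns of A produces a congruent diagonal matrix with entries 1, 0, 1, 0.
That gives 2 positive, 2 zero pivots.

(2, 0)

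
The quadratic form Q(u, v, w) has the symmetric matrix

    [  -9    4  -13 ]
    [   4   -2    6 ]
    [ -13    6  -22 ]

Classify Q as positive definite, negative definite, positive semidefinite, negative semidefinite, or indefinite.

negative definite

Leading principal minors: Δ_1 = -9, Δ_2 = 2, Δ_3 = -6.
The signs alternate starting with Δ_1 < 0, so by Sylvester's criterion Q is negative definite.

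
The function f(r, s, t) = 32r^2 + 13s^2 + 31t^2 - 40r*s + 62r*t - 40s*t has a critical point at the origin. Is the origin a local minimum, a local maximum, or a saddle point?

The Hessian at the origin is H = [[64, -40, 62], [-40, 26, -40], [62, -40, 62]].
Applying the same elementary operations to the rows and columns of H produces a congruent diagonal matrix with entries 64, 1, 3/8.
So there are 3 positive pivots.
H is positive definite, so the origin is a strict local minimum.

local minimum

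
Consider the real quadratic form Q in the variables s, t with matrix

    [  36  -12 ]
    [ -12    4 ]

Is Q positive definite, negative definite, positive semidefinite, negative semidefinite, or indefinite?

Symmetric row and column elimination reduces A to a congruent diagonal form with pivots 36, 0.
Counting signs: 1 positive, 1 zero.
Hence Q is positive semidefinite.

positive semidefinite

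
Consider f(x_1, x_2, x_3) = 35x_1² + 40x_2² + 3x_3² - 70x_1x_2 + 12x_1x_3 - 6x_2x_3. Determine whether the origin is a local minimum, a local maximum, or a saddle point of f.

local minimum

The Hessian at the origin is H = [[70, -70, 12], [-70, 80, -6], [12, -6, 6]].
Congruent diagonalization of H (simultaneous row and column reduction) yields pivots 70, 10, 12/35.
So there are 3 positive pivots.
H is positive definite, so the origin is a strict local minimum.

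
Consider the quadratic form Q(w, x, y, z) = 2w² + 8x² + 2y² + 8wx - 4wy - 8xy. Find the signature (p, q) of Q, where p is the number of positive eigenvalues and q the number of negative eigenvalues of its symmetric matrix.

(1, 0)

The symmetric matrix is A = [[2, 4, -2, 0], [4, 8, -4, 0], [-2, -4, 2, 0], [0, 0, 0, 0]].
Applying the same elementary operations to the rows and columns of A produces a congruent diagonal matrix with entries 2, 0, 0, 0.
Counting signs: 1 positive, 3 zero.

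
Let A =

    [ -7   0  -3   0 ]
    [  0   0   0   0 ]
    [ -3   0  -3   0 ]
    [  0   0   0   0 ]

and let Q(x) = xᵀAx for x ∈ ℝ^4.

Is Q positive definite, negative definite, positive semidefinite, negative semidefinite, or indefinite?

Symmetric row and column elimination reduces A to a congruent diagonal form with pivots -7, 0, -12/7, 0.
That gives 2 negative, 2 zero pivots.
Hence Q is negative semidefinite.

negative semidefinite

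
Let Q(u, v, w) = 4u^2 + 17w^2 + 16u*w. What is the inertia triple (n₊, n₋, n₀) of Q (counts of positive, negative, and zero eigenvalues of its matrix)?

The symmetric matrix is A = [[4, 0, 8], [0, 0, 0], [8, 0, 17]].
Applying the same elementary operations to the rows and columns of A produces a congruent diagonal matrix with entries 4, 0, 1.
That gives 2 positive, 1 zero pivots.

(2, 0, 1)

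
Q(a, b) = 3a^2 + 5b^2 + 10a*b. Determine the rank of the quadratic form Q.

2

The symmetric matrix is A = [[3, 5], [5, 5]].
Symmetric row and column elimination reduces A to a congruent diagonal form with pivots 3, -10/3.
That gives 1 positive, 1 negative pivots.
The rank is the number of nonzero pivots: 2.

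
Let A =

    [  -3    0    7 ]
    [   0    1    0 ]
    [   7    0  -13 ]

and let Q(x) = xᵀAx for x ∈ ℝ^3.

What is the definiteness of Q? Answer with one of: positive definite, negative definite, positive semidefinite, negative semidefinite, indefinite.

Applying the same elementary operations to the rows and columns of A produces a congruent diagonal matrix with entries -3, 1, 10/3.
That gives 2 positive, 1 negative pivots.
Hence Q is indefinite.

indefinite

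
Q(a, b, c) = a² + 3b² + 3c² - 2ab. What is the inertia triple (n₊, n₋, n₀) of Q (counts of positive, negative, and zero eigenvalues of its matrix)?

(3, 0, 0)

Write A = [[1, -1, 0], [-1, 3, 0], [0, 0, 3]].
Symmetric row and column elimination reduces A to a congruent diagonal form with pivots 1, 2, 3.
That gives 3 positive pivots.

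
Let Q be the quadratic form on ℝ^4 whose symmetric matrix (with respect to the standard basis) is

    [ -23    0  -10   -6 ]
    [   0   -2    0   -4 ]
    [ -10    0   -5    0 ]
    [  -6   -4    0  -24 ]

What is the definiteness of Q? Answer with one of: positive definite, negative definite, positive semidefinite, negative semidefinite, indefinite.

Leading principal minors: Δ_1 = -23, Δ_2 = 46, Δ_3 = -30, Δ_4 = 120.
The signs alternate starting with Δ_1 < 0, so by Sylvester's criterion Q is negative definite.

negative definite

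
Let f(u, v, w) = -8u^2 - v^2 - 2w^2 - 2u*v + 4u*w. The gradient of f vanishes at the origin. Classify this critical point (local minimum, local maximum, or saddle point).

The Hessian at the origin is H = [[-16, -2, 4], [-2, -2, 0], [4, 0, -4]].
Congruent diagonalization of H (simultaneous row and column reduction) yields pivots -16, -7/4, -20/7.
That gives 3 negative pivots.
H is negative definite, so the origin is a strict local maximum.

local maximum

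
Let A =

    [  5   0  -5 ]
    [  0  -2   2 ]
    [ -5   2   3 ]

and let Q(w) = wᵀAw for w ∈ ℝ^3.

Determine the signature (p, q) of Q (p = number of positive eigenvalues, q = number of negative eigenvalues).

(1, 1)

Row-reducing A symmetrically gives the diagonal entries 5, -2, 0.
That gives 1 positive, 1 negative, 1 zero pivots.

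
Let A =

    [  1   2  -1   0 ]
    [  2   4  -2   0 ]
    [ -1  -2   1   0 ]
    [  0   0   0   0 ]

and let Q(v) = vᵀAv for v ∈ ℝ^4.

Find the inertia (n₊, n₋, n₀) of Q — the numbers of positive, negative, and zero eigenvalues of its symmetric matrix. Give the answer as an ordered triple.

(1, 0, 3)

Applying the same elementary operations to the rows and columns of A produces a congruent diagonal matrix with entries 1, 0, 0, 0.
Counting signs: 1 positive, 3 zero.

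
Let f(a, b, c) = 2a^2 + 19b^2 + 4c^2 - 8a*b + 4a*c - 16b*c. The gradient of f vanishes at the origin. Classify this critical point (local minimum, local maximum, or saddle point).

local minimum

The Hessian at the origin is H = [[4, -8, 4], [-8, 38, -16], [4, -16, 8]].
Symmetric row and column elimination reduces H to a congruent diagonal form with pivots 4, 22, 12/11.
Counting signs: 3 positive.
H is positive definite, so the origin is a strict local minimum.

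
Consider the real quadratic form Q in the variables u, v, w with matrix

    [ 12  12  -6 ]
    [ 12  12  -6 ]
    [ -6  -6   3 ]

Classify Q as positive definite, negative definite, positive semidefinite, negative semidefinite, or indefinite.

Applying the same elementary operations to the rows and columns of A produces a congruent diagonal matrix with entries 12, 0, 0.
So there are 1 positive, 2 zero pivots.
Hence Q is positive semidefinite.

positive semidefinite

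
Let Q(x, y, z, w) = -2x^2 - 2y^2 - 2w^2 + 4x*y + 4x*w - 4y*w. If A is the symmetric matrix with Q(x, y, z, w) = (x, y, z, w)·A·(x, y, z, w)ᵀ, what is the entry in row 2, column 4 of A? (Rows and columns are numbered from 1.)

The coefficient of y·w in Q is -4. For a symmetric A this equals A[2,4] + A[4,2] = 2·A[2,4].
So A[2,4] = -4/2 = -2.

-2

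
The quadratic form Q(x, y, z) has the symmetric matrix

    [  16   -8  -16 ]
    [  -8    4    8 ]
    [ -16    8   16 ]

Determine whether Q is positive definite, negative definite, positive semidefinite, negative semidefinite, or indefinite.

Row-reducing A symmetrically gives the diagonal entries 16, 0, 0.
That gives 1 positive, 2 zero pivots.
Hence Q is positive semidefinite.

positive semidefinite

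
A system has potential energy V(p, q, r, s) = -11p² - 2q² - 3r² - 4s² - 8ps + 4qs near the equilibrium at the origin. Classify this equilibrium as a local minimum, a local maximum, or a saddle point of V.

local maximum

The Hessian at the origin is H = [[-22, 0, 0, -8], [0, -4, 0, 4], [0, 0, -6, 0], [-8, 4, 0, -8]].
Row-reducing H symmetrically gives the diagonal entries -22, -4, -6, -12/11.
So there are 4 negative pivots.
H is negative definite, so the origin is a strict local maximum.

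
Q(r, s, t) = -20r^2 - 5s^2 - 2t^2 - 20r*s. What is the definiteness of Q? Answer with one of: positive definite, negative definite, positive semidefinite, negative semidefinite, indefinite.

negative semidefinite

The associated matrix is A = [[-20, -10, 0], [-10, -5, 0], [0, 0, -2]].
Applying the same elementary operations to the rows and columns of A produces a congruent diagonal matrix with entries -20, 0, -2.
Counting signs: 2 negative, 1 zero.
Hence Q is negative semidefinite.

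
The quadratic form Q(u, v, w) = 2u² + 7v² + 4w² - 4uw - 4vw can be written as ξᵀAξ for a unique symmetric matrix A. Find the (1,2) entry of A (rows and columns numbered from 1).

The coefficient of u·v in Q is 0. For a symmetric A this equals A[1,2] + A[2,1] = 2·A[1,2].
So A[1,2] = 0/2 = 0.

0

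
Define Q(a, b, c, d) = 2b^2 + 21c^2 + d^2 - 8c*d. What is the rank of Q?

3

The symmetric matrix is A = [[0, 0, 0, 0], [0, 2, 0, 0], [0, 0, 21, -4], [0, 0, -4, 1]].
Applying the same elementary operations to the rows and columns of A produces a congruent diagonal matrix with entries 0, 2, 21, 5/21.
Counting signs: 3 positive, 1 zero.
The rank is the number of nonzero pivots: 3.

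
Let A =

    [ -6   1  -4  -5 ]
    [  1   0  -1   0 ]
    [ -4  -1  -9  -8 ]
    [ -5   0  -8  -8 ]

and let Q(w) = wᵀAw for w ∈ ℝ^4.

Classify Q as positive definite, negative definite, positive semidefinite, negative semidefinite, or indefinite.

indefinite

Applying the same elementary operations to the rows and columns of A produces a congruent diagonal matrix with entries -6, 1/6, -23, -15/23.
That gives 1 positive, 3 negative pivots.
Hence Q is indefinite.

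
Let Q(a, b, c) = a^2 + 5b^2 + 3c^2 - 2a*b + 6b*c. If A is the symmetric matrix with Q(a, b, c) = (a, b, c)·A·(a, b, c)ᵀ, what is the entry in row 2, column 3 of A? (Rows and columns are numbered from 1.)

3

The coefficient of b·c in Q is 6. For a symmetric A this equals A[2,3] + A[3,2] = 2·A[2,3].
So A[2,3] = 6/2 = 3.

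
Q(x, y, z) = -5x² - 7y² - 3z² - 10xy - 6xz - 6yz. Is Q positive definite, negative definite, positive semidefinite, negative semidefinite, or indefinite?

negative definite

The symmetric matrix is A = [[-5, -5, -3], [-5, -7, -3], [-3, -3, -3]].
Row-reducing A symmetrically gives the diagonal entries -5, -2, -6/5.
That gives 3 negative pivots.
Hence Q is negative definite.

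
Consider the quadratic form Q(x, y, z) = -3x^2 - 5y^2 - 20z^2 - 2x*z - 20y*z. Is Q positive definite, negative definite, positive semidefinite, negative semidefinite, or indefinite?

Write A = [[-3, 0, -1], [0, -5, -10], [-1, -10, -20]].
Symmetric row and column elimination reduces A to a congruent diagonal form with pivots -3, -5, 1/3.
So there are 1 positive, 2 negative pivots.
Hence Q is indefinite.

indefinite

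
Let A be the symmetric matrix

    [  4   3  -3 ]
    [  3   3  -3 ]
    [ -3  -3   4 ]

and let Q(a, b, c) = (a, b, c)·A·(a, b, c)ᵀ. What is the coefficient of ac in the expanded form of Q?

The coefficient of ac is A[1,3] + A[3,1] = 2·(-3) = -6.

-6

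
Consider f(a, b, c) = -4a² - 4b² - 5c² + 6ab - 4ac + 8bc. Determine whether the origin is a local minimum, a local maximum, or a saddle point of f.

local maximum

The Hessian at the origin is H = [[-8, 6, -4], [6, -8, 8], [-4, 8, -10]].
Applying the same elementary operations to the rows and columns of H produces a congruent diagonal matrix with entries -8, -7/2, -6/7.
So there are 3 negative pivots.
H is negative definite, so the origin is a strict local maximum.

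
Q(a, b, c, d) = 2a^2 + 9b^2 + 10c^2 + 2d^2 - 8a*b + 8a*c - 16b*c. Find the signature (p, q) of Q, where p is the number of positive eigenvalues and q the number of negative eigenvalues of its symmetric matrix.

Write A = [[2, -4, 4, 0], [-4, 9, -8, 0], [4, -8, 10, 0], [0, 0, 0, 2]].
An LDLᵀ factorisation of A has diagonal entries 2, 1, 2, 2.
So there are 4 positive pivots.

(4, 0)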